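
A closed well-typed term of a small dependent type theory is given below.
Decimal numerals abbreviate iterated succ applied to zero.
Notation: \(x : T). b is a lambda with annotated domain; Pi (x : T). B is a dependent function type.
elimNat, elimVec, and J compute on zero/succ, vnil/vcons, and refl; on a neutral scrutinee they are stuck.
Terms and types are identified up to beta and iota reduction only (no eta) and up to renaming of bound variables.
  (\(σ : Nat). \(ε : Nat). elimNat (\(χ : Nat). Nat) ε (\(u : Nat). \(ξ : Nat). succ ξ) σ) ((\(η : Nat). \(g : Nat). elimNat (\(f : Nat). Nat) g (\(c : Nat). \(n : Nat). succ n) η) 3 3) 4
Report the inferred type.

type:
  Nat


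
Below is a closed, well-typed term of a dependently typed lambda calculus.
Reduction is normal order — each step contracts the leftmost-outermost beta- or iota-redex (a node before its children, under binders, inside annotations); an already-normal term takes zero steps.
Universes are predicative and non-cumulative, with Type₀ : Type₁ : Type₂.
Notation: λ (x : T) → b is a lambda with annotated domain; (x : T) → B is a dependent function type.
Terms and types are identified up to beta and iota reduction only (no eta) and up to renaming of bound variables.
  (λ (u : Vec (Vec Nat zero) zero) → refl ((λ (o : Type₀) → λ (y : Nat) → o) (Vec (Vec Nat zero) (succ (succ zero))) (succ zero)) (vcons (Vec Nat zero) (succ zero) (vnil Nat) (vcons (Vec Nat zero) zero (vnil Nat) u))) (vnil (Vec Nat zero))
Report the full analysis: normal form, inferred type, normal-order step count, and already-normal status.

reduced normal form:
  refl (Vec (Vec Nat zero) (succ (succ zero))) (vcons (Vec Nat zero) (succ zero) (vnil Nat) (vcons (Vec Nat zero) zero (vnil Nat) (vnil (Vec Nat zero))))
type:
  Eq (Vec (Vec Nat zero) (succ (succ zero))) (vcons (Vec Nat zero) (succ zero) (vnil Nat) (vcons (Vec Nat zero) zero (vnil Nat) (vnil (Vec Nat zero)))) (vcons (Vec Nat zero) (succ zero) (vnil Nat) (vcons (Vec Nat zero) zero (vnil Nat) (vnil (Vec Nat zero))))
reduction steps (normal order): 3
already normal: no
first contracted redex: a beta-redex


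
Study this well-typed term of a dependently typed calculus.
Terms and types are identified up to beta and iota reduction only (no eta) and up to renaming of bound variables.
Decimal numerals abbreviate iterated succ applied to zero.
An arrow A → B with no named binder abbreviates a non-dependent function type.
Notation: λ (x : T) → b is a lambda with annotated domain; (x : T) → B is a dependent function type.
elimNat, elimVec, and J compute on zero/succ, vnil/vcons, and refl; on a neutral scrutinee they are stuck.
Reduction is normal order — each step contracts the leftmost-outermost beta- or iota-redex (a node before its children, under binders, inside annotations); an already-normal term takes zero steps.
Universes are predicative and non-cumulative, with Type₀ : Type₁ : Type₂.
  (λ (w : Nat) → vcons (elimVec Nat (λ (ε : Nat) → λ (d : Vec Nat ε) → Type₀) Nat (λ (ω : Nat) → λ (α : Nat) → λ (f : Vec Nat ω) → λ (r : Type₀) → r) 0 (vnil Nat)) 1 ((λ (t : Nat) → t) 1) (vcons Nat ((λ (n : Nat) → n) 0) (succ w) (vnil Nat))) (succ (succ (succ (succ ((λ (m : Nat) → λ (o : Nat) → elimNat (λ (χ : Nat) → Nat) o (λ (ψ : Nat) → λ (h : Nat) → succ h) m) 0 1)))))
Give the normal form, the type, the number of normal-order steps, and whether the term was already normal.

reduced normal form:
  vcons Nat 1 1 (vcons Nat 0 6 (vnil Nat))
the term's type:
  Vec Nat 2
steps to reach normal form (normal order): 7
term was already normal: no
first redex: a beta-redex


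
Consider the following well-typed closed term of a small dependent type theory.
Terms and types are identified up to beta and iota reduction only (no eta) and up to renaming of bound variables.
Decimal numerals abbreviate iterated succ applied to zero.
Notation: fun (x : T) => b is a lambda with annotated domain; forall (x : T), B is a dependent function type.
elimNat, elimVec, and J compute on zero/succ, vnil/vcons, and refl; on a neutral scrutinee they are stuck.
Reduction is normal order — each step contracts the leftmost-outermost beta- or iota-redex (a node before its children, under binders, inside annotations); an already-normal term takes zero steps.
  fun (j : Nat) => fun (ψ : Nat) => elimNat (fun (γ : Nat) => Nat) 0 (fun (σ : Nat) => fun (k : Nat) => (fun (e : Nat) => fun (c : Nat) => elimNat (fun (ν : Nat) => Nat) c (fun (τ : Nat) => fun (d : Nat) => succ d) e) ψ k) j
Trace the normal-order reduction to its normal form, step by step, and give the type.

normal-order reduction sequence:
  fun (j : Nat) => fun (ψ : Nat) => elimNat (fun (γ : Nat) => Nat) 0 (fun (σ : Nat) => fun (k : Nat) => (fun (e : Nat) => fun (c : Nat) => elimNat (fun (ν : Nat) => Nat) c (fun (τ : Nat) => fun (d : Nat) => succ d) e) ψ k) j
  ~> fun (j : Nat) => fun (ψ : Nat) => elimNat (fun (γ : Nat) => Nat) 0 (fun (σ : Nat) => fun (k : Nat) => (fun (e : Nat) => elimNat (fun (c : Nat) => Nat) e (fun (ν : Nat) => fun (τ : Nat) => succ τ) ψ) k) j
  ~> fun (j : Nat) => fun (ψ : Nat) => elimNat (fun (γ : Nat) => Nat) 0 (fun (σ : Nat) => fun (k : Nat) => elimNat (fun (e : Nat) => Nat) k (fun (c : Nat) => fun (ν : Nat) => succ ν) ψ) j
type:
  forall (j : Nat), forall (ψ : Nat), Nat


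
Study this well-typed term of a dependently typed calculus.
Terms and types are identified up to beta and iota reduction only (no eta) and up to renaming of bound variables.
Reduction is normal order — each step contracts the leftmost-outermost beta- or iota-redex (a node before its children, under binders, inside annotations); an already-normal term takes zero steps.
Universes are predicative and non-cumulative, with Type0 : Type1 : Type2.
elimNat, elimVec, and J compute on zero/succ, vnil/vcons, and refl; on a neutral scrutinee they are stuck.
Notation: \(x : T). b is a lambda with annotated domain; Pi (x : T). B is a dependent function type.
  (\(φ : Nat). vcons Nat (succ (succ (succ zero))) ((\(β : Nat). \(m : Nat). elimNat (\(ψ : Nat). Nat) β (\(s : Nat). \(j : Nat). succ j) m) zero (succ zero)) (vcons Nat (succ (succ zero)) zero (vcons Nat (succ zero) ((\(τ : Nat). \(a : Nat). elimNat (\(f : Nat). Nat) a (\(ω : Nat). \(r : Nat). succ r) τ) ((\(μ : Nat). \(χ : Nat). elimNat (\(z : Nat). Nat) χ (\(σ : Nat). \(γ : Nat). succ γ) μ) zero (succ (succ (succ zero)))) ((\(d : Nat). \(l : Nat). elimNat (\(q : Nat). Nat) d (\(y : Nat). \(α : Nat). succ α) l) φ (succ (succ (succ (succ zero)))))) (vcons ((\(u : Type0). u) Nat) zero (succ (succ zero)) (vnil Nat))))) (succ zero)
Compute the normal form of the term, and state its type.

normal form:
  vcons Nat (succ (succ (succ zero))) (succ zero) (vcons Nat (succ (succ zero)) zero (vcons Nat (succ zero) (succ (succ (succ (succ (succ (succ (succ (succ zero)))))))) (vcons Nat zero (succ (succ zero)) (vnil Nat))))
inferred type:
  Vec Nat (succ (succ (succ (succ zero))))
observation: contracting a beta-redex first, the term normalizes in 38 steps.


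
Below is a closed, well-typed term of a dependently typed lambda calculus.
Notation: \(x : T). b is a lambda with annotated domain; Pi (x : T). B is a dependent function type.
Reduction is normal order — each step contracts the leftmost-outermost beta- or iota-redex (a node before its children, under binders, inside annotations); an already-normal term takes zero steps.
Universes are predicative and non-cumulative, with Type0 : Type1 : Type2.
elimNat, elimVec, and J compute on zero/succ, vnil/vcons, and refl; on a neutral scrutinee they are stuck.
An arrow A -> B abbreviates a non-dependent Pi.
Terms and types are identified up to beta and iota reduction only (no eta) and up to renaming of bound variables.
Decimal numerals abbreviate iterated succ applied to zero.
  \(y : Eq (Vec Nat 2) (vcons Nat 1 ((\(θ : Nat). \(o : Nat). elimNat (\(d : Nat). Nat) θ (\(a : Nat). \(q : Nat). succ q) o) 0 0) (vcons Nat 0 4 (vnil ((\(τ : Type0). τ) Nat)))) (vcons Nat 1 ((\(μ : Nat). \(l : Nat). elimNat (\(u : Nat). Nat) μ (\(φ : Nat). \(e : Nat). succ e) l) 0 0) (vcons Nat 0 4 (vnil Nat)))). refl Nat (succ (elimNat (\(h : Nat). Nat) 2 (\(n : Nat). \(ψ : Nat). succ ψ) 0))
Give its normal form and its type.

normal form:
  \(y : Eq (Vec Nat 2) (vcons Nat 1 0 (vcons Nat 0 4 (vnil Nat))) (vcons Nat 1 0 (vcons Nat 0 4 (vnil Nat)))). refl Nat 3
inferred type:
  Eq (Vec Nat 2) (vcons Nat 1 0 (vcons Nat 0 4 (vnil Nat))) (vcons Nat 1 0 (vcons Nat 0 4 (vnil Nat))) -> Eq Nat 3 3
observation: normalization takes exactly 8 steps under the normal-order strategy.


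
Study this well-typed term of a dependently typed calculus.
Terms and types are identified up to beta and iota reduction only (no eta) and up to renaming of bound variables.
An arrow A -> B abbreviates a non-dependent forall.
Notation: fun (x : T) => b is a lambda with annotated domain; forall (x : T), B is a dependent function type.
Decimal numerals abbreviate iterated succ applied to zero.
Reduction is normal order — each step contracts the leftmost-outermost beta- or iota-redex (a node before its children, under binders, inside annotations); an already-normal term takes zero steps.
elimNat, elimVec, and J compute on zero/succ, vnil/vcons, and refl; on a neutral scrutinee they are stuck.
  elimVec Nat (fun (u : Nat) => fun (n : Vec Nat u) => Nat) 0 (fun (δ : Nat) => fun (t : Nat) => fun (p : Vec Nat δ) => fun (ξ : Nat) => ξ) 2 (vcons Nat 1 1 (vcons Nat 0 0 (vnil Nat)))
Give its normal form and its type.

reduced normal form:
  0
inferred type:
  Nat
observation: contracting an elimVec iota-redex first, the term normalizes in 11 steps.


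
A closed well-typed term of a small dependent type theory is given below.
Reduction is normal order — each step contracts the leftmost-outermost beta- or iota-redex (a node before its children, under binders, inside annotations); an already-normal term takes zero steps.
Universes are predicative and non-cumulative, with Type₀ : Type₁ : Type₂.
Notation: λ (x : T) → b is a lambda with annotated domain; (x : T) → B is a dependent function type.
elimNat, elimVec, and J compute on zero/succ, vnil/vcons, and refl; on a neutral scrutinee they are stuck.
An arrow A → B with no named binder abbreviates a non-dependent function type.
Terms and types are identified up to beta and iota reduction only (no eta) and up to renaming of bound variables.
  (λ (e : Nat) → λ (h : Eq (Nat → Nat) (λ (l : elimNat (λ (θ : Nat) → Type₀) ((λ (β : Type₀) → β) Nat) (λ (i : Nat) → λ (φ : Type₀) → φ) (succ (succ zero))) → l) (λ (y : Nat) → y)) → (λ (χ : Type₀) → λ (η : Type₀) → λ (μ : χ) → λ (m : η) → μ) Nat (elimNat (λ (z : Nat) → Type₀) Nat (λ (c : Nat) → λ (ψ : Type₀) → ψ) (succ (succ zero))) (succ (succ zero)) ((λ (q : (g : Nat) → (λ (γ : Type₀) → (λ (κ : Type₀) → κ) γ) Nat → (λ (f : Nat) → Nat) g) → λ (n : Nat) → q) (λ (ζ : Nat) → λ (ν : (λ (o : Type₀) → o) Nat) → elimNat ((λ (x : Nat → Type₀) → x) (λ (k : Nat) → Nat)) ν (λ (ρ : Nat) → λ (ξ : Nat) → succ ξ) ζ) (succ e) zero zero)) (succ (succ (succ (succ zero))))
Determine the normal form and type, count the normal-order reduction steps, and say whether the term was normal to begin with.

resulting normal form:
  λ (e : Eq (Nat → Nat) (λ (h : Nat) → h) (λ (l : Nat) → l)) → succ (succ zero)
the term's type:
  Eq (Nat → Nat) (λ (e : Nat) → e) (λ (h : Nat) → h) → Nat
reduction steps (normal order): 13
already normal: no
first redex: a beta-redex


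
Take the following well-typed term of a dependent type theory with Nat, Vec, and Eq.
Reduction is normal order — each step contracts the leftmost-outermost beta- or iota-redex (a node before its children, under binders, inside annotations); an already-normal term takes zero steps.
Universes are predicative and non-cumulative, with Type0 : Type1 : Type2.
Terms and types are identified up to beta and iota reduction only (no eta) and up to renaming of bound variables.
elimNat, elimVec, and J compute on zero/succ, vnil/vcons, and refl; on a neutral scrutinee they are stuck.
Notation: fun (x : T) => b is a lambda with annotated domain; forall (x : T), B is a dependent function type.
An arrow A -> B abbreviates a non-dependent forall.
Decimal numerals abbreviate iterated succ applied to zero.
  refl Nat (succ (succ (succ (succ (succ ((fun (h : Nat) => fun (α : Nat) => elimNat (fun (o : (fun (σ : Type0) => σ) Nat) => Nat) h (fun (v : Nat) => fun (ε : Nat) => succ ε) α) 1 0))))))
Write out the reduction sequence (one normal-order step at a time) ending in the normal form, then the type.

normal-order reduction sequence:
  refl Nat (succ (succ (succ (succ (succ ((fun (h : Nat) => fun (α : Nat) => elimNat (fun (o : (fun (σ : Type0) => σ) Nat) => Nat) h (fun (v : Nat) => fun (ε : Nat) => succ ε) α) 1 0))))))
  ~> refl Nat (succ (succ (succ (succ (succ ((fun (h : Nat) => elimNat (fun (α : (fun (o : Type0) => o) Nat) => Nat) 1 (fun (σ : Nat) => fun (v : Nat) => succ v) h) 0))))))
  ~> refl Nat (succ (succ (succ (succ (succ (elimNat (fun (h : (fun (α : Type0) => α) Nat) => Nat) 1 (fun (o : Nat) => fun (σ : Nat) => succ σ) 0))))))
  ~> refl Nat 6
the term's type:
  Eq Nat 6 6


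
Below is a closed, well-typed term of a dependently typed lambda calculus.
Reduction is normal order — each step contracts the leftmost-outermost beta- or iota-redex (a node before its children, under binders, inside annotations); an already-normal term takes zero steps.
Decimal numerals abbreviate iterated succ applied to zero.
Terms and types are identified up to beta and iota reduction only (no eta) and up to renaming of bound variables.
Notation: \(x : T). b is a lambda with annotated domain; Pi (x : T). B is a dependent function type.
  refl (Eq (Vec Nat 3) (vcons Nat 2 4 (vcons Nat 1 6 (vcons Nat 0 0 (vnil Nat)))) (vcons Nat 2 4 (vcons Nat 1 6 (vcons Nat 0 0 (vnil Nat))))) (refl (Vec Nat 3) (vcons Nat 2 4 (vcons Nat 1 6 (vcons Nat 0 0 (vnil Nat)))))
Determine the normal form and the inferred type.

resulting normal form:
  refl (Eq (Vec Nat 3) (vcons Nat 2 4 (vcons Nat 1 6 (vcons Nat 0 0 (vnil Nat)))) (vcons Nat 2 4 (vcons Nat 1 6 (vcons Nat 0 0 (vnil Nat))))) (refl (Vec Nat 3) (vcons Nat 2 4 (vcons Nat 1 6 (vcons Nat 0 0 (vnil Nat)))))
the term's type:
  Eq (Eq (Vec Nat 3) (vcons Nat 2 4 (vcons Nat 1 6 (vcons Nat 0 0 (vnil Nat)))) (vcons Nat 2 4 (vcons Nat 1 6 (vcons Nat 0 0 (vnil Nat))))) (refl (Vec Nat 3) (vcons Nat 2 4 (vcons Nat 1 6 (vcons Nat 0 0 (vnil Nat))))) (refl (Vec Nat 3) (vcons Nat 2 4 (vcons Nat 1 6 (vcons Nat 0 0 (vnil Nat)))))
observation: the term is already in normal form.


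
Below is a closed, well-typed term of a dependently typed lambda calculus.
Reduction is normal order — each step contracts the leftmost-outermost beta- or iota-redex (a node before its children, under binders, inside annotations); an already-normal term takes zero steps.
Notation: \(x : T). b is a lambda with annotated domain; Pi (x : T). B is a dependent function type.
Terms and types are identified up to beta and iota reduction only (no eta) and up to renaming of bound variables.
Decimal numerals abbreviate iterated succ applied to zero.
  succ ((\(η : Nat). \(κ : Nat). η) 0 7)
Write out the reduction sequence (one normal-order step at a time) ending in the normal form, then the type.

normal-order reduction sequence:
  succ ((\(η : Nat). \(κ : Nat). η) 0 7)
  ~> succ ((\(η : Nat). 0) 7)
  ~> 1
inferred type:
  Nat


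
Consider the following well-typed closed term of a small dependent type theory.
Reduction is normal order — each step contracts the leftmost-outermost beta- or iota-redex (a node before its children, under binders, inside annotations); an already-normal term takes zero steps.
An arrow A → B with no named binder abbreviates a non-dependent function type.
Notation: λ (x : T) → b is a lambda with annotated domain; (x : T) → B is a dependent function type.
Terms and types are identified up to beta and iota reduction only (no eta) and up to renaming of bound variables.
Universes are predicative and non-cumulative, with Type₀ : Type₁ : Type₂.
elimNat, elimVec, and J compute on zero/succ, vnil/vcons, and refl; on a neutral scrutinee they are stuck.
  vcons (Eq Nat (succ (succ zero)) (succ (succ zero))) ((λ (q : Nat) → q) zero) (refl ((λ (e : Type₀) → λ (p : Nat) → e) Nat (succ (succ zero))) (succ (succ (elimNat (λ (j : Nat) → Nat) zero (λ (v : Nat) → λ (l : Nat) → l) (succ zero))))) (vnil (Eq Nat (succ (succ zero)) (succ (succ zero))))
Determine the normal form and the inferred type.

resulting normal form:
  vcons (Eq Nat (succ (succ zero)) (succ (succ zero))) zero (refl Nat (succ (succ zero))) (vnil (Eq Nat (succ (succ zero)) (succ (succ zero))))
the term's type:
  Vec (Eq Nat (succ (succ zero)) (succ (succ zero))) (succ zero)
observation: the leftmost-outermost redex is a beta-redex, and normalization takes 7 steps.


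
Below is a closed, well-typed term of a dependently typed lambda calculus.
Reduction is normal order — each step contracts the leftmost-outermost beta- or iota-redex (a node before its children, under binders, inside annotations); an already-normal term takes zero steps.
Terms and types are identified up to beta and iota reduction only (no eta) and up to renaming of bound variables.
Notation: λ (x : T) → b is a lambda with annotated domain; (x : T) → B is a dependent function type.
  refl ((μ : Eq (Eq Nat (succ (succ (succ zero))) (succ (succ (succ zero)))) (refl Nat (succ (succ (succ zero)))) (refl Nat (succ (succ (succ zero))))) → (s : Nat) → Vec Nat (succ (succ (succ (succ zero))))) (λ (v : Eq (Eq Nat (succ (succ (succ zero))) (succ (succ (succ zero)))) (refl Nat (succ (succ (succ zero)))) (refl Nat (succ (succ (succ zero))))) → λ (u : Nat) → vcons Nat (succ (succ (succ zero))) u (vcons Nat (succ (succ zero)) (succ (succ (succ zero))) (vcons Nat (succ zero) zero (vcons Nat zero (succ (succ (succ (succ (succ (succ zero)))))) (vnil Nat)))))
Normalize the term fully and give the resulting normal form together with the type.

reduced normal form:
  refl ((μ : Eq (Eq Nat (succ (succ (succ zero))) (succ (succ (succ zero)))) (refl Nat (succ (succ (succ zero)))) (refl Nat (succ (succ (succ zero))))) → (s : Nat) → Vec Nat (succ (succ (succ (succ zero))))) (λ (v : Eq (Eq Nat (succ (succ (succ zero))) (succ (succ (succ zero)))) (refl Nat (succ (succ (succ zero)))) (refl Nat (succ (succ (succ zero))))) → λ (u : Nat) → vcons Nat (succ (succ (succ zero))) u (vcons Nat (succ (succ zero)) (succ (succ (succ zero))) (vcons Nat (succ zero) zero (vcons Nat zero (succ (succ (succ (succ (succ (succ zero)))))) (vnil Nat)))))
inferred type:
  Eq ((μ : Eq (Eq Nat (succ (succ (succ zero))) (succ (succ (succ zero)))) (refl Nat (succ (succ (succ zero)))) (refl Nat (succ (succ (succ zero))))) → (s : Nat) → Vec Nat (succ (succ (succ (succ zero))))) (λ (v : Eq (Eq Nat (succ (succ (succ zero))) (succ (succ (succ zero)))) (refl Nat (succ (succ (succ zero)))) (refl Nat (succ (succ (succ zero))))) → λ (u : Nat) → vcons Nat (succ (succ (succ zero))) u (vcons Nat (succ (succ zero)) (succ (succ (succ zero))) (vcons Nat (succ zero) zero (vcons Nat zero (succ (succ (succ (succ (succ (succ zero)))))) (vnil Nat))))) (λ (e : Eq (Eq Nat (succ (succ (succ zero))) (succ (succ (succ zero)))) (refl Nat (succ (succ (succ zero)))) (refl Nat (succ (succ (succ zero))))) → λ (p : Nat) → vcons Nat (succ (succ (succ zero))) p (vcons Nat (succ (succ zero)) (succ (succ (succ zero))) (vcons Nat (succ zero) zero (vcons Nat zero (succ (succ (succ (succ (succ (succ zero)))))) (vnil Nat)))))
observation: no redex remains anywhere in the term; it is its own normal form.


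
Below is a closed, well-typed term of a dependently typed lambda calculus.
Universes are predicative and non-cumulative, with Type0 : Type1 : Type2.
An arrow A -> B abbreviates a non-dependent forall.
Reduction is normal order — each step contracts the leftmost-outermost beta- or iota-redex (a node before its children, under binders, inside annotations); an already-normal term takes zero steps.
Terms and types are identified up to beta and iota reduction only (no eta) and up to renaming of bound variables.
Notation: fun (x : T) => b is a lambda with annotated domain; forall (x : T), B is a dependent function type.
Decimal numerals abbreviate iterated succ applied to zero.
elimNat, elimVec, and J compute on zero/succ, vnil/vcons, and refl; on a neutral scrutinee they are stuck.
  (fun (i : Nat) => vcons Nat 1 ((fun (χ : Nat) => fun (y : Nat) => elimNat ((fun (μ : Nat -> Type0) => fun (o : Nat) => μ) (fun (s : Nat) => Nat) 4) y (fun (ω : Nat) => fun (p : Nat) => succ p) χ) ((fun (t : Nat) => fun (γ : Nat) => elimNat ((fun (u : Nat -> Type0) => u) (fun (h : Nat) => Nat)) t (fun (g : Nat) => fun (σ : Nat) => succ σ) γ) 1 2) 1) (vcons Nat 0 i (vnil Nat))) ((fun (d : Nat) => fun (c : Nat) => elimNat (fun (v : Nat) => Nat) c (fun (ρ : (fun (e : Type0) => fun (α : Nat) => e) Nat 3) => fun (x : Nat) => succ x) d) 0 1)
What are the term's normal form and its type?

resulting normal form:
  vcons Nat 1 4 (vcons Nat 0 1 (vnil Nat))
type:
  Vec Nat 2
observation: reduction starts at a beta-redex, and 27 normal-order steps reach the normal form.


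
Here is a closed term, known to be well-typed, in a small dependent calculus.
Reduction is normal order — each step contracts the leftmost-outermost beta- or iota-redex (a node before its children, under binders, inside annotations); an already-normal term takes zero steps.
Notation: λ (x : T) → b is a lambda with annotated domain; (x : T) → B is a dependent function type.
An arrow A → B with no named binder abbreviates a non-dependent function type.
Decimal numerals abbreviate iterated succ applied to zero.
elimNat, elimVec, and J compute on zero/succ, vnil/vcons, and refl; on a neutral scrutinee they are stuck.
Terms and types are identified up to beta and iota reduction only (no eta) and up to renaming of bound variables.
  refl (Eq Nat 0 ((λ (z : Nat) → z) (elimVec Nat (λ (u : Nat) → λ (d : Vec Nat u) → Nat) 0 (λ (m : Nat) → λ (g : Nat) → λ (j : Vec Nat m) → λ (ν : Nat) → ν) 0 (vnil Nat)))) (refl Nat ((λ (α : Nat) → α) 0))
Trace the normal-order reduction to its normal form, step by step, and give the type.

reduction (normal order):
  refl (Eq Nat 0 ((λ (z : Nat) → z) (elimVec Nat (λ (u : Nat) → λ (d : Vec Nat u) → Nat) 0 (λ (m : Nat) → λ (g : Nat) → λ (j : Vec Nat m) → λ (ν : Nat) → ν) 0 (vnil Nat)))) (refl Nat ((λ (α : Nat) → α) 0))
  ~> refl (Eq Nat 0 (elimVec Nat (λ (z : Nat) → λ (u : Vec Nat z) → Nat) 0 (λ (d : Nat) → λ (m : Nat) → λ (g : Vec Nat d) → λ (j : Nat) → j) 0 (vnil Nat))) (refl Nat ((λ (ν : Nat) → ν) 0))
  ~> refl (Eq Nat 0 0) (refl Nat ((λ (z : Nat) → z) 0))
  ~> refl (Eq Nat 0 0) (refl Nat 0)
inferred type:
  Eq (Eq Nat 0 0) (refl Nat 0) (refl Nat 0)


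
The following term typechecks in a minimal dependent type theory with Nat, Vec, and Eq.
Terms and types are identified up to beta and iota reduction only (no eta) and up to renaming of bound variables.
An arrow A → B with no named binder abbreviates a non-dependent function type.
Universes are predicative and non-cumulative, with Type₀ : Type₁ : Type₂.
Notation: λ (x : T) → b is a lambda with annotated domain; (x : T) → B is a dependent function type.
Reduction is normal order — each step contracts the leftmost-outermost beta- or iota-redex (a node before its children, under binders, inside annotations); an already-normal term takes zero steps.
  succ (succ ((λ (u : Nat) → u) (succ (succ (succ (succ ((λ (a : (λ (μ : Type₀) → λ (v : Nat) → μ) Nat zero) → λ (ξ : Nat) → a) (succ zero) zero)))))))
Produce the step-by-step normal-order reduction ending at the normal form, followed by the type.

normal-order reduction:
  succ (succ ((λ (u : Nat) → u) (succ (succ (succ (succ ((λ (a : (λ (μ : Type₀) → λ (v : Nat) → μ) Nat zero) → λ (ξ : Nat) → a) (succ zero) zero)))))))
  ~> succ (succ (succ (succ (succ (succ ((λ (u : (λ (a : Type₀) → λ (μ : Nat) → a) Nat zero) → λ (v : Nat) → u) (succ zero) zero))))))
  ~> succ (succ (succ (succ (succ (succ ((λ (u : Nat) → succ zero) zero))))))
  ~> succ (succ (succ (succ (succ (succ (succ zero))))))
the term's type:
  Nat


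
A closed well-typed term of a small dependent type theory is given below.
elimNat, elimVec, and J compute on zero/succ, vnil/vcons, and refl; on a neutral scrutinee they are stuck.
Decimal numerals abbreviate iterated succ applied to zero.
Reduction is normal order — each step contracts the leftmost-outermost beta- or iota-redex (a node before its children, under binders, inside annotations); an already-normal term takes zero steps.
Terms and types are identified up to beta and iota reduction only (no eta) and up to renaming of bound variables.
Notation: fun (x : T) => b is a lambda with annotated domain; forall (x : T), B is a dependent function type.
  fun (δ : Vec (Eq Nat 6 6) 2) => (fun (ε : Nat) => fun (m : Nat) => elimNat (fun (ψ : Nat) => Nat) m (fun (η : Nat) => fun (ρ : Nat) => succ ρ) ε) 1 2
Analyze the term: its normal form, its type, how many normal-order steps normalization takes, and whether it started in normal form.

resulting normal form:
  fun (δ : Vec (Eq Nat 6 6) 2) => 3
the term's type:
  forall (δ : Vec (Eq Nat 6 6) 2), Nat
reduction steps (normal order): 6
started in normal form: no
first redex: a beta-redex


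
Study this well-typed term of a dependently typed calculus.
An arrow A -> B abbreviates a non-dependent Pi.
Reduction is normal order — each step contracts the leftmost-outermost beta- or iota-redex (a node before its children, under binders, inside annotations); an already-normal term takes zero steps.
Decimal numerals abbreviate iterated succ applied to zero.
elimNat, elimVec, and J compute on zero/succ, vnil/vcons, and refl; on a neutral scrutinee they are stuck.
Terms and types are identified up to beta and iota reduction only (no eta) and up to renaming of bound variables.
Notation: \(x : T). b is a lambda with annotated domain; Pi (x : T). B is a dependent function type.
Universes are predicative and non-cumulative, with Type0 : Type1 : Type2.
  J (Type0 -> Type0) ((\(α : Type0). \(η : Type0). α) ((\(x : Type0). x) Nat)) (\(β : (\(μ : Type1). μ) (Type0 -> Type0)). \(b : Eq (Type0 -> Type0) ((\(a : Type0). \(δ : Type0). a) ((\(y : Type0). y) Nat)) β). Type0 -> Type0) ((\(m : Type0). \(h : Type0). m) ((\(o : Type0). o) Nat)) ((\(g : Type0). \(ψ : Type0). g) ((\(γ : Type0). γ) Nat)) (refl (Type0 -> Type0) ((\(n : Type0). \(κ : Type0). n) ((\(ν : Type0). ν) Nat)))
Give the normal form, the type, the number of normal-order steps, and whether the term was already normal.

reduced normal form:
  \(α : Type0). Nat
the term's type:
  Type0 -> Type0
reduction steps (normal order): 3
already normal: no
first contracted redex: a J iota-redex


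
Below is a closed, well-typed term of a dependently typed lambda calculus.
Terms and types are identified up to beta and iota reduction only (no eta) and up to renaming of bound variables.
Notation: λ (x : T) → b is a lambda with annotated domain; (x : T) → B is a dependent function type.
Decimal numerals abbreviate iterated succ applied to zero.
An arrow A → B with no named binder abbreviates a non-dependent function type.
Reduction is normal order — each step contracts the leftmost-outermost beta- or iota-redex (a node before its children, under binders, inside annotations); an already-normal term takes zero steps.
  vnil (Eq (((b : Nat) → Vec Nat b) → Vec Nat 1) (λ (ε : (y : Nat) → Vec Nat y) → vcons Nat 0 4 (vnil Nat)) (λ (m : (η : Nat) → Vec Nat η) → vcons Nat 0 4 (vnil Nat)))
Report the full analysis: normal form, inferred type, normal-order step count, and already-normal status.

resulting normal form:
  vnil (Eq (((b : Nat) → Vec Nat b) → Vec Nat 1) (λ (ε : (y : Nat) → Vec Nat y) → vcons Nat 0 4 (vnil Nat)) (λ (m : (η : Nat) → Vec Nat η) → vcons Nat 0 4 (vnil Nat)))
inferred type:
  Vec (Eq (((b : Nat) → Vec Nat b) → Vec Nat 1) (λ (ε : (y : Nat) → Vec Nat y) → vcons Nat 0 4 (vnil Nat)) (λ (m : (η : Nat) → Vec Nat η) → vcons Nat 0 4 (vnil Nat))) 0
normal-order step count: 0
term was already normal: yes


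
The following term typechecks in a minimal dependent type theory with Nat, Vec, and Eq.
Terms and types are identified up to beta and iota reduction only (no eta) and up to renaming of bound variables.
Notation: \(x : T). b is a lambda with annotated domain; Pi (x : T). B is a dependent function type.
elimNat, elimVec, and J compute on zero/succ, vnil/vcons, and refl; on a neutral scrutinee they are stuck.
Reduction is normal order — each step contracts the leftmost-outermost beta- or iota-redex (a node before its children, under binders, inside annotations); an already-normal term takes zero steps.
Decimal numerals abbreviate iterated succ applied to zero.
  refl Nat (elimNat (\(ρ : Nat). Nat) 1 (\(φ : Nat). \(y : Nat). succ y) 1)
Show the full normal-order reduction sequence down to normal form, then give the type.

normal-order reduction:
  refl Nat (elimNat (\(ρ : Nat). Nat) 1 (\(φ : Nat). \(y : Nat). succ y) 1)
  ~> refl Nat ((\(ρ : Nat). \(φ : Nat). succ φ) 0 (elimNat (\(y : Nat). Nat) 1 (\(z : Nat). \(μ : Nat). succ μ) 0))
  ~> refl Nat ((\(ρ : Nat). succ ρ) (elimNat (\(φ : Nat). Nat) 1 (\(y : Nat). \(z : Nat). succ z) 0))
  ~> refl Nat (succ (elimNat (\(ρ : Nat). Nat) 1 (\(φ : Nat). \(y : Nat). succ y) 0))
  ~> refl Nat 2
inferred type:
  Eq Nat 2 2


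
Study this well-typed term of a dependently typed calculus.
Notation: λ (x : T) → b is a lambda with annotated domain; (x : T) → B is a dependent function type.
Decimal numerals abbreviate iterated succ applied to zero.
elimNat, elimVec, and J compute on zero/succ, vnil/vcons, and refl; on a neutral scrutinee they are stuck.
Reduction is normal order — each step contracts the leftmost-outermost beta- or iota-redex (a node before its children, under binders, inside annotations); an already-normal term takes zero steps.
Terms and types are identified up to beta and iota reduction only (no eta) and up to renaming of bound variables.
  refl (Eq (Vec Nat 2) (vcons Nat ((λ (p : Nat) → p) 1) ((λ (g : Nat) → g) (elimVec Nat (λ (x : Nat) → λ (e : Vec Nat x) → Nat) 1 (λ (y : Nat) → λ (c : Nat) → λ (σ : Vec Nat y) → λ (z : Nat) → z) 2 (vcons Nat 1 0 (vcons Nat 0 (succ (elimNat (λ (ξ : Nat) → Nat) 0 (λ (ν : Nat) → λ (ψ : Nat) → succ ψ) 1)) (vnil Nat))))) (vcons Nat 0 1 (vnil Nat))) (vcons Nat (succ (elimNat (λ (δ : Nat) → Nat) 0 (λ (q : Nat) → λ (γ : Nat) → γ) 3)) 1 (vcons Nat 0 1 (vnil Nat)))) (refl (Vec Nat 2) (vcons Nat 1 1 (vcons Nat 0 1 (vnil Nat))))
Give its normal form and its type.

resulting normal form:
  refl (Eq (Vec Nat 2) (vcons Nat 1 1 (vcons Nat 0 1 (vnil Nat))) (vcons Nat 1 1 (vcons Nat 0 1 (vnil Nat)))) (refl (Vec Nat 2) (vcons Nat 1 1 (vcons Nat 0 1 (vnil Nat))))
the term's type:
  Eq (Eq (Vec Nat 2) (vcons Nat 1 1 (vcons Nat 0 1 (vnil Nat))) (vcons Nat 1 1 (vcons Nat 0 1 (vnil Nat)))) (refl (Vec Nat 2) (vcons Nat 1 1 (vcons Nat 0 1 (vnil Nat)))) (refl (Vec Nat 2) (vcons Nat 1 1 (vcons Nat 0 1 (vnil Nat))))
observation: the first redex contracted is a beta-redex; the normal form is reached in 23 normal-order steps.


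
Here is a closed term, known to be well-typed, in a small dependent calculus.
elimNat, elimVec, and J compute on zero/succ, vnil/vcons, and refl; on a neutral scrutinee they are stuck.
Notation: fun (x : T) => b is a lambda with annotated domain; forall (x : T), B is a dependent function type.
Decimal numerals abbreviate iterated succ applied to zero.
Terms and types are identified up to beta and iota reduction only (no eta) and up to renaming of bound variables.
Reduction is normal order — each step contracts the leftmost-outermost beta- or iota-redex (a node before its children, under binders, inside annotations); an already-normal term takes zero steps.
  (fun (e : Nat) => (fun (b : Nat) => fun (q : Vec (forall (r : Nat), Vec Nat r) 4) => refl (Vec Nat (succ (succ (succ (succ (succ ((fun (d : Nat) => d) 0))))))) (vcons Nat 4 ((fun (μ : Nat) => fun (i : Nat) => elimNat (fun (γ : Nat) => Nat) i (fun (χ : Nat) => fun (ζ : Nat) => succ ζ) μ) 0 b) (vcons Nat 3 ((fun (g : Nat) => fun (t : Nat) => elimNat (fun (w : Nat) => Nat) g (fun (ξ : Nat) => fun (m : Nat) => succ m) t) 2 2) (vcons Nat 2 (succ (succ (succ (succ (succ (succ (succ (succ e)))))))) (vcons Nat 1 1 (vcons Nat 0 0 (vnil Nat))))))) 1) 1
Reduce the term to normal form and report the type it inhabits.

reduced normal form:
  fun (e : Vec (forall (b : Nat), Vec Nat b) 4) => refl (Vec Nat 5) (vcons Nat 4 1 (vcons Nat 3 4 (vcons Nat 2 9 (vcons Nat 1 1 (vcons Nat 0 0 (vnil Nat))))))
type:
  forall (e : Vec (forall (b : Nat), Vec Nat b) 4), Eq (Vec Nat 5) (vcons Nat 4 1 (vcons Nat 3 4 (vcons Nat 2 9 (vcons Nat 1 1 (vcons Nat 0 0 (vnil Nat)))))) (vcons Nat 4 1 (vcons Nat 3 4 (vcons Nat 2 9 (vcons Nat 1 1 (vcons Nat 0 0 (vnil Nat))))))


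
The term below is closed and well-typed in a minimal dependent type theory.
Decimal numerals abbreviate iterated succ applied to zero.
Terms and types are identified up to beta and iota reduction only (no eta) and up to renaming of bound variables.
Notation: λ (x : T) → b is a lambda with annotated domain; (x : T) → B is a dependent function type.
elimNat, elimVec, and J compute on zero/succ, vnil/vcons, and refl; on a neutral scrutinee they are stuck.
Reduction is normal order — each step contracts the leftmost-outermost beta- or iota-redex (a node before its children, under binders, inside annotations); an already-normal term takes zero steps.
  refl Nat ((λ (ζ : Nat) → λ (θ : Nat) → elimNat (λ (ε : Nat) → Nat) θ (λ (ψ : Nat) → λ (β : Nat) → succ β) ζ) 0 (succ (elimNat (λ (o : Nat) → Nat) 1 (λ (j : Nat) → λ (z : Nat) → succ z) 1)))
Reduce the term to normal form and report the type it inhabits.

reduced normal form:
  refl Nat 3
inferred type:
  Eq Nat 3 3
observation: reduction starts at a beta-redex, and 7 normal-order steps reach the normal form.


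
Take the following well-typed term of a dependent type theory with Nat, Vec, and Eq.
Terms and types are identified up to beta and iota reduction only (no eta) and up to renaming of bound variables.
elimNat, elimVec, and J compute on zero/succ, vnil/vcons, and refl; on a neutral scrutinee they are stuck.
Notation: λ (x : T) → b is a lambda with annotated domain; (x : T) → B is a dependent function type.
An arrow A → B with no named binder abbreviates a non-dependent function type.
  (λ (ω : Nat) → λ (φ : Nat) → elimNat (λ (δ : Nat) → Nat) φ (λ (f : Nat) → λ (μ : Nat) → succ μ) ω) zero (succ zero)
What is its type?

inferred type:
  Nat


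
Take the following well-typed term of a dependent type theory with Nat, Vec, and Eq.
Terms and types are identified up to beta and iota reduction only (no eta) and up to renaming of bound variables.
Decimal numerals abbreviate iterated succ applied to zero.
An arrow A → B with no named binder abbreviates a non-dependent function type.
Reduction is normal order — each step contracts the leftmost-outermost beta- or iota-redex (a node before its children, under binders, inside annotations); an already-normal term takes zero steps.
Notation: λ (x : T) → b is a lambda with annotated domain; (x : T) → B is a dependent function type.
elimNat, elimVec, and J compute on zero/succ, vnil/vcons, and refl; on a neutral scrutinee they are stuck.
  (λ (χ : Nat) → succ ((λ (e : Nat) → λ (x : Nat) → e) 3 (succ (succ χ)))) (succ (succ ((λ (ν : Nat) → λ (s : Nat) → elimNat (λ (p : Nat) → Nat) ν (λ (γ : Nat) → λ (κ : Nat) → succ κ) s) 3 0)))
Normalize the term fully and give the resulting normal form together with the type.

reduced normal form:
  4
the term's type:
  Nat
observation: reduction starts at a beta-redex, and 3 normal-order steps reach the normal form.


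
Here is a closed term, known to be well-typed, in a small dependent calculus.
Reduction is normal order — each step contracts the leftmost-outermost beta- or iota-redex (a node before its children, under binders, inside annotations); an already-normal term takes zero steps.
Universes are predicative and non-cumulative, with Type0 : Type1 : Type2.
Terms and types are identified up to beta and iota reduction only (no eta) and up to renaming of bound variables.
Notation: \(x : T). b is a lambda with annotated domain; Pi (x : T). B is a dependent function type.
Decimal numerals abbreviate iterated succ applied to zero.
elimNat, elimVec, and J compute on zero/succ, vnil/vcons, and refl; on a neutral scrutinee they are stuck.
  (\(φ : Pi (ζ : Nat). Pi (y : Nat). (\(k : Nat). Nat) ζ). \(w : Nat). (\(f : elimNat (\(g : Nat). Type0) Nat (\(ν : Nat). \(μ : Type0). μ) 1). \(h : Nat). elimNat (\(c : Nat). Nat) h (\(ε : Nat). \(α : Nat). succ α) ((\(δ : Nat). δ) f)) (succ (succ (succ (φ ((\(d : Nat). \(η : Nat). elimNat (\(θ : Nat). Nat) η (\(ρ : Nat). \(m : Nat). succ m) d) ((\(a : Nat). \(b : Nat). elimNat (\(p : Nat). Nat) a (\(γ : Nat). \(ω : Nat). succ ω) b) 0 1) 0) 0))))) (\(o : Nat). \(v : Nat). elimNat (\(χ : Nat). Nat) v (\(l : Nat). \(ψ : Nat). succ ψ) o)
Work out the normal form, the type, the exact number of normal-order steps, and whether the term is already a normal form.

resulting normal form:
  \(φ : Nat). \(ζ : Nat). succ (succ (succ (succ ζ)))
inferred type:
  Pi (φ : Nat). Pi (ζ : Nat). Nat
steps to reach normal form (normal order): 34
already normal: no
first redex: a beta-redex


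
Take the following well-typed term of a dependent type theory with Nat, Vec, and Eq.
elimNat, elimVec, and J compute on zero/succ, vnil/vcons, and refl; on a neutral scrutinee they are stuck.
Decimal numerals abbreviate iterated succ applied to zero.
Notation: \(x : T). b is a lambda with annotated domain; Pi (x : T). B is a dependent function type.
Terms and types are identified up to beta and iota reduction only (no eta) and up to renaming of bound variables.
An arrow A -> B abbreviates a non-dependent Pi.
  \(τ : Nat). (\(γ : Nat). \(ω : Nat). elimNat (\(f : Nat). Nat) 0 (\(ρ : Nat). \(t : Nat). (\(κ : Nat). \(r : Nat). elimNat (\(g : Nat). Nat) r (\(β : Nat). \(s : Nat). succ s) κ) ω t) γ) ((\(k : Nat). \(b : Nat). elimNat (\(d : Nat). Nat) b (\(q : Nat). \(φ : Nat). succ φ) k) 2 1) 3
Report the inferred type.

inferred type:
  Nat -> Nat


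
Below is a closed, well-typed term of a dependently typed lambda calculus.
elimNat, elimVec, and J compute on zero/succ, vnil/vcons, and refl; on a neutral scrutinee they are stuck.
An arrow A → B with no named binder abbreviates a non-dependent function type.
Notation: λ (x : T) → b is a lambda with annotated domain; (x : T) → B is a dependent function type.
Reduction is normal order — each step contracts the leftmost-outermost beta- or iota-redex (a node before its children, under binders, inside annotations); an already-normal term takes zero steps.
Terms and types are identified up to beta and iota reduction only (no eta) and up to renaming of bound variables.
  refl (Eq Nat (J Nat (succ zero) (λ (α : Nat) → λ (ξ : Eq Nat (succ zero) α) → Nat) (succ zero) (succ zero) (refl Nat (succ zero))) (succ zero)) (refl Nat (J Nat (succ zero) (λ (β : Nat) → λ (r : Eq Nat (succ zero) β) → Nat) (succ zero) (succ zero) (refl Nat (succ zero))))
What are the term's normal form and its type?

normal form:
  refl (Eq Nat (succ zero) (succ zero)) (refl Nat (succ zero))
the term's type:
  Eq (Eq Nat (succ zero) (succ zero)) (refl Nat (succ zero)) (refl Nat (succ zero))
observation: 2 normal-order steps normalize the term, beginning with a J iota-redex.


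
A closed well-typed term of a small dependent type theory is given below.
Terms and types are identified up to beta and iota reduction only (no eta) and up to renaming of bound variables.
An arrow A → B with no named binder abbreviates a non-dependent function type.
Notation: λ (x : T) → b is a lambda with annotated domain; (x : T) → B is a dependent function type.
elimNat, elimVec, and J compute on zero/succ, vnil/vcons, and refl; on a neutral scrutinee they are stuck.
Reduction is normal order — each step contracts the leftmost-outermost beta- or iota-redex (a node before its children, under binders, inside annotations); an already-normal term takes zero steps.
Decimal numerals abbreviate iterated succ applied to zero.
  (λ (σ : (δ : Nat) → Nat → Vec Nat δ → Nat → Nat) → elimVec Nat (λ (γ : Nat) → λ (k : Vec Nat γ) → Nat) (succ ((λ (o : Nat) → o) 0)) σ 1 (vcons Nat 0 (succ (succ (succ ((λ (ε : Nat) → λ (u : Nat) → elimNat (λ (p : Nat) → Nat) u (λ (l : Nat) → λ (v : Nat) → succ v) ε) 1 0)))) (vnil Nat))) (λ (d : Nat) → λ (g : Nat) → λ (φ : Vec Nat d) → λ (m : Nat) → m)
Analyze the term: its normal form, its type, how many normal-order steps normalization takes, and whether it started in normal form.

normal form:
  1
inferred type:
  Nat
steps to reach normal form (normal order): 8
term was already normal: no
first contracted redex: a beta-redex
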